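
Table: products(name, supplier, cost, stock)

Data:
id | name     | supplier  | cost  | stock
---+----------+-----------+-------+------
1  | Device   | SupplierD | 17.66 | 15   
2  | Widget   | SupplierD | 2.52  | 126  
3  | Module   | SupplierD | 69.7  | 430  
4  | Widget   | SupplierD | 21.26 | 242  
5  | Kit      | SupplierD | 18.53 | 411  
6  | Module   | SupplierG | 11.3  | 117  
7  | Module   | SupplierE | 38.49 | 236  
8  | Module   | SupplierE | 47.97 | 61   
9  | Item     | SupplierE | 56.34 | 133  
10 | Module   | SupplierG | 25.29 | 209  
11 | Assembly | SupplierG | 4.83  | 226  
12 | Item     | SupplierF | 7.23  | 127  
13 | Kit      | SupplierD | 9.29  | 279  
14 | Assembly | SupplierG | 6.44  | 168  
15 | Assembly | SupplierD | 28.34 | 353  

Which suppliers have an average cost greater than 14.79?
SELECT supplier, AVG(cost)
FROM products
GROUP BY supplier
HAVING AVG(cost) > 14.79

Result:
  SupplierD: avg=23.90
  SupplierE: avg=47.60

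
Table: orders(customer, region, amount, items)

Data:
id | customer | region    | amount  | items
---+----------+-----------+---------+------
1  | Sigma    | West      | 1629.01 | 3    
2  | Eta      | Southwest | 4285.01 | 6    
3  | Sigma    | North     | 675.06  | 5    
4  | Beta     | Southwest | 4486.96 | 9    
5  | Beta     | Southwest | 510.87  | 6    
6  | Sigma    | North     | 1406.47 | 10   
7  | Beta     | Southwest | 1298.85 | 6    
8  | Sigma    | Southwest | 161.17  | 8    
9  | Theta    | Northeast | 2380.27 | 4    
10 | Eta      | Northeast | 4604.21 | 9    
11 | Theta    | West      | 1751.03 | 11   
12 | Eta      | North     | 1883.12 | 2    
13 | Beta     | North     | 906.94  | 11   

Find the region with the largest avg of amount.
SELECT region, AVG(amount) as val
FROM orders
GROUP BY region
ORDER BY val DESC
LIMIT 1

Result: Northeast with avg(amount) = 3492.24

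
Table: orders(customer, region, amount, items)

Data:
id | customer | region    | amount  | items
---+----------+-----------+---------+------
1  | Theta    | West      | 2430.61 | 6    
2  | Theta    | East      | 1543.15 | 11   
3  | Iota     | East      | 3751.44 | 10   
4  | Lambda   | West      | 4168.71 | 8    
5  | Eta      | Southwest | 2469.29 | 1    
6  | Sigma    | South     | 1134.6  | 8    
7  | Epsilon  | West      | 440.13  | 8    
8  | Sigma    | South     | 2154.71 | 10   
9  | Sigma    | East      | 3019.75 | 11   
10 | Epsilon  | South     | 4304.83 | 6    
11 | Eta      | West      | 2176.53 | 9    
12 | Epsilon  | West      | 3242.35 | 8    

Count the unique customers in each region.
SELECT region, COUNT(DISTINCT customer)
FROM orders
GROUP BY region

Result:
  East: 3 distinct
  South: 2 distinct
  Southwest: 1 distinct
  West: 4 distinct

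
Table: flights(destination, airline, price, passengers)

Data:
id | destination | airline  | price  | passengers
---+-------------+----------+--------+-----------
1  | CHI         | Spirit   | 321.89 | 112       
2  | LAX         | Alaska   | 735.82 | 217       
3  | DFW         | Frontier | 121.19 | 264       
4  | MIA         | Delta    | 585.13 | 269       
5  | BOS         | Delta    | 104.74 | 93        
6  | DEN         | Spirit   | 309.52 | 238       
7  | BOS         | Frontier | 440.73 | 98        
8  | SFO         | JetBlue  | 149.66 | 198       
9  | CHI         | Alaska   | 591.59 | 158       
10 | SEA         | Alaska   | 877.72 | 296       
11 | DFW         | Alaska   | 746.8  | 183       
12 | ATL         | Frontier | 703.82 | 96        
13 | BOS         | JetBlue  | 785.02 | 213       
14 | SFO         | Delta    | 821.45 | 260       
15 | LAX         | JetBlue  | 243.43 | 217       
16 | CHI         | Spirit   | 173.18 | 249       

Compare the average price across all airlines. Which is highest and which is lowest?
SELECT airline, AVG(price)
FROM flights
GROUP BY airline
ORDER BY AVG(price)

All groups:
  Spirit: 268.20
  JetBlue: 392.70
  Frontier: 421.91
  Delta: 503.77
  Alaska: 737.98

Highest: Alaska (737.98)
Lowest: Spirit (268.20)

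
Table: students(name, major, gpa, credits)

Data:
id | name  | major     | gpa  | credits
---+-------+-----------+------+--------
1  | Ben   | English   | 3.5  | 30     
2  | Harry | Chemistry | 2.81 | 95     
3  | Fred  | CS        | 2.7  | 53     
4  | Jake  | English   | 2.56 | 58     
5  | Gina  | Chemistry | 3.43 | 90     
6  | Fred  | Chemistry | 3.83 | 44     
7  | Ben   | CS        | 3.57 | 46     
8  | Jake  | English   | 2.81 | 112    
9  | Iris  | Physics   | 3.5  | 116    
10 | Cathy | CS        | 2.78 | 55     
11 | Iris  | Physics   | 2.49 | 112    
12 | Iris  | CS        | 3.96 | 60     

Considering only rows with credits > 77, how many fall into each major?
SELECT major, COUNT(*)
FROM students
WHERE credits > 77
GROUP BY major

Note: WHERE filters rows before grouping.

Result:
  Chemistry: 2
  English: 1
  Physics: 2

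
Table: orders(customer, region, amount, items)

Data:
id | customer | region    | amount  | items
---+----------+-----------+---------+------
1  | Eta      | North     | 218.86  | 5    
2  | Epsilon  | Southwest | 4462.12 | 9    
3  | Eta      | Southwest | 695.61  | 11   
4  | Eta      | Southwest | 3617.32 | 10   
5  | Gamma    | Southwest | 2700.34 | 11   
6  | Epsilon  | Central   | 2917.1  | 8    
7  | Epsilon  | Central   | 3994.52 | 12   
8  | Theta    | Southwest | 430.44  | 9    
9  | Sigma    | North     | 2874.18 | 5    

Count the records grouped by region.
SELECT region, COUNT(*) as count
FROM orders
GROUP BY region

Result:
  Central: 2
  North: 2
  Southwest: 5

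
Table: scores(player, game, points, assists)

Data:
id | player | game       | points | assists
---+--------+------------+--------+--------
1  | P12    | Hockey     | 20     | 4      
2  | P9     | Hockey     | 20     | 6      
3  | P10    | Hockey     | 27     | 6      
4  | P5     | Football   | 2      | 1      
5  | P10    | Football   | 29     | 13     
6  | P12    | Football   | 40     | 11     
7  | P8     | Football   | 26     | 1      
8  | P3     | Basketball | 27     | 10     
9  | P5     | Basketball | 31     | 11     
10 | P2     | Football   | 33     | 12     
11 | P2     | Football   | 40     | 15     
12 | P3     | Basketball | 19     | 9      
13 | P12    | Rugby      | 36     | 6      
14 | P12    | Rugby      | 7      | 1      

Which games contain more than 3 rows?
SELECT game, COUNT(*) as cnt
FROM scores
GROUP BY game
HAVING COUNT(*) > 3

Result:
  Football: 6

Note: HAVING filters groups after aggregation, WHERE filters rows before.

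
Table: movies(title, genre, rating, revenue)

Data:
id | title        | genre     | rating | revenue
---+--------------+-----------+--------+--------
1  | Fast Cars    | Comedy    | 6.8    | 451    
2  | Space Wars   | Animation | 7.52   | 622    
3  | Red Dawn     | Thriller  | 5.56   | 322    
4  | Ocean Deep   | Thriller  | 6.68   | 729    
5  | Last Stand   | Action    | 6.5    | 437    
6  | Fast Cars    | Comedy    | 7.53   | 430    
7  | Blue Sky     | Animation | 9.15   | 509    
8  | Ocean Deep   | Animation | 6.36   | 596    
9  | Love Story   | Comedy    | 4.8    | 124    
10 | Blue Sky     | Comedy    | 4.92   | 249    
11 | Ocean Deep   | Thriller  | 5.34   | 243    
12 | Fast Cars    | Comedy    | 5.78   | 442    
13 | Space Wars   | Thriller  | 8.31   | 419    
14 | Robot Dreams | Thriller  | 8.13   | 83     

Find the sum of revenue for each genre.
SELECT genre, SUM(revenue) as result
FROM movies
GROUP BY genre

Result:
  Action: 437
  Animation: 1727
  Comedy: 1696
  Thriller: 1796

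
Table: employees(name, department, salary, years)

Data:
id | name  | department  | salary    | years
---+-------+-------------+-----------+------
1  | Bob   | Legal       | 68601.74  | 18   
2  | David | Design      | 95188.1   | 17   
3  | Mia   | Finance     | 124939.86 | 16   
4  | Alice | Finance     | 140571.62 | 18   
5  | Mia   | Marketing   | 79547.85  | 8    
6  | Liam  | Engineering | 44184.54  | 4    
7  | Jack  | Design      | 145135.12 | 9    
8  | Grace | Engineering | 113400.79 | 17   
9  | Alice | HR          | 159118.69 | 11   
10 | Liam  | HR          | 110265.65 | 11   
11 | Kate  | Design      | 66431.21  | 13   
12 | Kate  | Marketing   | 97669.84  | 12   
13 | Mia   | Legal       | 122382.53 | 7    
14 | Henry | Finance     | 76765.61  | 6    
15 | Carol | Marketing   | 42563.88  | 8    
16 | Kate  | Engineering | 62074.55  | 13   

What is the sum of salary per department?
SELECT department, SUM(salary) as result
FROM employees
GROUP BY department

Result:
  Design: 306754.43
  Engineering: 219659.88
  Finance: 342277.09
  HR: 269384.34
  Legal: 190984.27
  Marketing: 219781.57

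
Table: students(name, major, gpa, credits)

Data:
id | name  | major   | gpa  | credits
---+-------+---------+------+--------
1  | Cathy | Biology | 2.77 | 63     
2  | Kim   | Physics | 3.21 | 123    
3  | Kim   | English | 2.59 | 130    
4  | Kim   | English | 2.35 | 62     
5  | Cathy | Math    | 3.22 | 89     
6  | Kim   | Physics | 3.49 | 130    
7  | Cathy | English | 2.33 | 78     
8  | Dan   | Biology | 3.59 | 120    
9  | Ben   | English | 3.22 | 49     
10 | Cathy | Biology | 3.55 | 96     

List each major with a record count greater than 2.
SELECT major, COUNT(*) as cnt
FROM students
GROUP BY major
HAVING COUNT(*) > 2

Result:
  Biology: 3
  English: 4

Note: HAVING filters groups after aggregation, WHERE filters rows before.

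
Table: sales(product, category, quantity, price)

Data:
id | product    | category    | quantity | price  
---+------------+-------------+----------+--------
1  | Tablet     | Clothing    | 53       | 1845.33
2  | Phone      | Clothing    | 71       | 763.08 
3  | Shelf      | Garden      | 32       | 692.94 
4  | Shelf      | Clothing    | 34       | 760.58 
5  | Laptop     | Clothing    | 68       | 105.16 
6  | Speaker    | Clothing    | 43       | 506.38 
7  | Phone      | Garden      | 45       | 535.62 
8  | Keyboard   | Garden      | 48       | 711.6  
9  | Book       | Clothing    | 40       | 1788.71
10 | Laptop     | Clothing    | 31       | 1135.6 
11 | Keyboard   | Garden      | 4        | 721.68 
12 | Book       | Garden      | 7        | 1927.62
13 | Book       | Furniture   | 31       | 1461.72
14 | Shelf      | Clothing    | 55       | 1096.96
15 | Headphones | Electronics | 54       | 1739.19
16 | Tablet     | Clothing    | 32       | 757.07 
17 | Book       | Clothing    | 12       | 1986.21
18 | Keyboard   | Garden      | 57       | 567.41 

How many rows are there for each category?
SELECT category, COUNT(*) as count
FROM sales
GROUP BY category

Result:
  Clothing: 10
  Electronics: 1
  Furniture: 1
  Garden: 6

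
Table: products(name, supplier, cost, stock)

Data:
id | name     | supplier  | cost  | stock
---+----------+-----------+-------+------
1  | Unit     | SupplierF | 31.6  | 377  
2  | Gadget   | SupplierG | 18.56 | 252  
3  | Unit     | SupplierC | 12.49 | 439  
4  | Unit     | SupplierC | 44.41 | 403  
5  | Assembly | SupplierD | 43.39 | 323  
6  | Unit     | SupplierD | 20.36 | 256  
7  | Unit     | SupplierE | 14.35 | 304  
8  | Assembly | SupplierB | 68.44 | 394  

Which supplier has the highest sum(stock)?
SELECT supplier, SUM(stock) as val
FROM products
GROUP BY supplier
ORDER BY val DESC
LIMIT 1

Result: SupplierC with sum(stock) = 842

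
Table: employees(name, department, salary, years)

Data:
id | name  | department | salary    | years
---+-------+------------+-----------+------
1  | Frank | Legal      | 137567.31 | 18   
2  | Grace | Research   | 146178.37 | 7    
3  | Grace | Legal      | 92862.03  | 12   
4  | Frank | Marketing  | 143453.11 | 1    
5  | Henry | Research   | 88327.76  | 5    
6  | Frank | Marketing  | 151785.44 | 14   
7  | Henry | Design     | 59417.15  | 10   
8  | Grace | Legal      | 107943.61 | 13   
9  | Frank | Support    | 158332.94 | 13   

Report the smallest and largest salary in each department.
SELECT department, MIN(salary), MAX(salary)
FROM employees
GROUP BY department

Result:
  Design: min=59417.15, max=59417.15
  Legal: min=92862.03, max=137567.31
  Marketing: min=143453.11, max=151785.44
  Research: min=88327.76, max=146178.37
  Support: min=158332.94, max=158332.94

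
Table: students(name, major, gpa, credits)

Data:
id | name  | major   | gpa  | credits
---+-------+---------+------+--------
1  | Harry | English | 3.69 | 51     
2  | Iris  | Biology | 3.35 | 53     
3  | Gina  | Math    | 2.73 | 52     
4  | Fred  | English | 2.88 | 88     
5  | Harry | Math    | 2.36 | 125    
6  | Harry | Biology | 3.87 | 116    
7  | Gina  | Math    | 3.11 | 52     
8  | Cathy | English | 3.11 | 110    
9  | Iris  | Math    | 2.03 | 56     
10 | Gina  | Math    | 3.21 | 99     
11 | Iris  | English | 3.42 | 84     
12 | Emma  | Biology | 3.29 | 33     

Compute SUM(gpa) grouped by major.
SELECT major, SUM(gpa) as result
FROM students
GROUP BY major

Result:
  Biology: 10.51
  English: 13.10
  Math: 13.44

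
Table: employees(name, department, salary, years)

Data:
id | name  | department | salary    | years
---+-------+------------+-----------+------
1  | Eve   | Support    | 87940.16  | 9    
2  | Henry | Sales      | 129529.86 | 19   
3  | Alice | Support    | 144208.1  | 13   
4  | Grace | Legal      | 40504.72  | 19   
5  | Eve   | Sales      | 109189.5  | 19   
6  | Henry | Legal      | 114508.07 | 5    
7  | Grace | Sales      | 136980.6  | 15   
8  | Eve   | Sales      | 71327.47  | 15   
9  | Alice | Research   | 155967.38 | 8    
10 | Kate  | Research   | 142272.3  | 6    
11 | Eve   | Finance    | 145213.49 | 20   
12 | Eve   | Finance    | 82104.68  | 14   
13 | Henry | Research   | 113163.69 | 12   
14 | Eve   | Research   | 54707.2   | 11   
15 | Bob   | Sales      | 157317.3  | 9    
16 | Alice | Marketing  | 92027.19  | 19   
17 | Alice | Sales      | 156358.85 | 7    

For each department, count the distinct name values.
SELECT department, COUNT(DISTINCT name)
FROM employees
GROUP BY department

Result:
  Finance: 1 distinct
  Legal: 2 distinct
  Marketing: 1 distinct
  Research: 4 distinct
  Sales: 5 distinct
  Support: 2 distinct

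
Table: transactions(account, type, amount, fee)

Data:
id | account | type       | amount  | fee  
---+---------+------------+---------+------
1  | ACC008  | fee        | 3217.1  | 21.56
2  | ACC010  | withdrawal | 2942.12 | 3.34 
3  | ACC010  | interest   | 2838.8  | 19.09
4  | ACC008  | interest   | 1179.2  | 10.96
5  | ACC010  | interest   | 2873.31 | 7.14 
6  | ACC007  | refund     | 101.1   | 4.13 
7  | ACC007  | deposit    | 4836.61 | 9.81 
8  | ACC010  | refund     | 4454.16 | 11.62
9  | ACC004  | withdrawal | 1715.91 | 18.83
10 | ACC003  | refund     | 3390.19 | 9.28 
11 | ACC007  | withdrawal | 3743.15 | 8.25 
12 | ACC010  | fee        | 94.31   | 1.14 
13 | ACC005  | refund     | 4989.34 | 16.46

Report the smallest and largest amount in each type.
SELECT type, MIN(amount), MAX(amount)
FROM transactions
GROUP BY type

Result:
  deposit: min=4836.61, max=4836.61
  fee: min=94.31, max=3217.10
  interest: min=1179.20, max=2873.31
  refund: min=101.10, max=4989.34
  withdrawal: min=1715.91, max=3743.15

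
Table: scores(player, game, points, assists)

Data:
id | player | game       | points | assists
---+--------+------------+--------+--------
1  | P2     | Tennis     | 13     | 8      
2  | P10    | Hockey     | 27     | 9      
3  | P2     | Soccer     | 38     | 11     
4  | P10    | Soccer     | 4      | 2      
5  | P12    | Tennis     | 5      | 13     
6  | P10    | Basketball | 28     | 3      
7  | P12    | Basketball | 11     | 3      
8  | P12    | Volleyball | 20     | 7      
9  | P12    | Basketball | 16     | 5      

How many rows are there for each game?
SELECT game, COUNT(*) as count
FROM scores
GROUP BY game

Result:
  Basketball: 3
  Hockey: 1
  Soccer: 2
  Tennis: 2
  Volleyball: 1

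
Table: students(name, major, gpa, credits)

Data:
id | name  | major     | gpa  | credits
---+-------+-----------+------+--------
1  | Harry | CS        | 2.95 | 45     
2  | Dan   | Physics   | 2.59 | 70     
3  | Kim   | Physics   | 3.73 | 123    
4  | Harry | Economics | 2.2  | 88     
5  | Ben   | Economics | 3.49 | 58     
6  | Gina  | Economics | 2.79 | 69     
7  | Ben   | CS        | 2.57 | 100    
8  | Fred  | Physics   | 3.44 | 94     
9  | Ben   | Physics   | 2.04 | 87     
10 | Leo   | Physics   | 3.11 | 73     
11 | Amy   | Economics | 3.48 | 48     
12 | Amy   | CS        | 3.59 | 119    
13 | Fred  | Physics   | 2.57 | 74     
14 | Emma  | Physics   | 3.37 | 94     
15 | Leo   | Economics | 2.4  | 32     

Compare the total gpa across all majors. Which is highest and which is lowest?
SELECT major, SUM(gpa)
FROM students
GROUP BY major
ORDER BY SUM(gpa)

All groups:
  CS: 9.11
  Economics: 14.36
  Physics: 20.85

Highest: Physics (20.85)
Lowest: CS (9.11)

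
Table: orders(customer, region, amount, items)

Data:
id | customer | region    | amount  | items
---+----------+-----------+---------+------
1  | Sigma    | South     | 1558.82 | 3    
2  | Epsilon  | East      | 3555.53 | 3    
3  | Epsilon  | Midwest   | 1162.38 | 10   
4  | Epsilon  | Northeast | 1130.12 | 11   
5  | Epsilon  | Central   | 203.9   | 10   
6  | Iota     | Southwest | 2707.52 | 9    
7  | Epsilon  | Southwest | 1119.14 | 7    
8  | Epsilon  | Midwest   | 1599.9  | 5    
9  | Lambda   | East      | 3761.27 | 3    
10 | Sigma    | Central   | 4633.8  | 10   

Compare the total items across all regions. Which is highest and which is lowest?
SELECT region, SUM(items)
FROM orders
GROUP BY region
ORDER BY SUM(items)

All groups:
  South: 3
  East: 6
  Northeast: 11
  Midwest: 15
  Southwest: 16
  Central: 20

Highest: Central (20)
Lowest: South (3)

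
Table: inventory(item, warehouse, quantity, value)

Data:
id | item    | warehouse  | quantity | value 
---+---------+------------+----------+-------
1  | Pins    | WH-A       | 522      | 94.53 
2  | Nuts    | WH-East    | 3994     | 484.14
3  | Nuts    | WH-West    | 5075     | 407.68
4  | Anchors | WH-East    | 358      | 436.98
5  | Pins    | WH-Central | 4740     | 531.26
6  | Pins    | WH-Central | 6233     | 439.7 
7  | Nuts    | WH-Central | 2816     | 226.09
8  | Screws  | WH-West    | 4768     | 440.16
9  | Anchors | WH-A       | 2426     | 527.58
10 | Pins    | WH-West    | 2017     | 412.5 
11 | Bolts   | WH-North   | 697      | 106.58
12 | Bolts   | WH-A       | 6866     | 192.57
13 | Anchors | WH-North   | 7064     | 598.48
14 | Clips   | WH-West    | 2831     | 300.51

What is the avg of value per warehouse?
SELECT warehouse, AVG(value) as result
FROM inventory
GROUP BY warehouse

Result:
  WH-A: 271.56
  WH-Central: 399.02
  WH-East: 460.56
  WH-North: 352.53
  WH-West: 390.21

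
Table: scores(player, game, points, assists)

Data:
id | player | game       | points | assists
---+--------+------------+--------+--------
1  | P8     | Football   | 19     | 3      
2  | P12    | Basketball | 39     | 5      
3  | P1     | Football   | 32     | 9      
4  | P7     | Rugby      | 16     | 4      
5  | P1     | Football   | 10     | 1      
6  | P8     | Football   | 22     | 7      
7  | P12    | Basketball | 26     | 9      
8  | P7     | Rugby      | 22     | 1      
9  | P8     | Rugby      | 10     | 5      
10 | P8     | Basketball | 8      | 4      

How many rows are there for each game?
SELECT game, COUNT(*) as count
FROM scores
GROUP BY game

Result:
  Basketball: 3
  Football: 4
  Rugby: 3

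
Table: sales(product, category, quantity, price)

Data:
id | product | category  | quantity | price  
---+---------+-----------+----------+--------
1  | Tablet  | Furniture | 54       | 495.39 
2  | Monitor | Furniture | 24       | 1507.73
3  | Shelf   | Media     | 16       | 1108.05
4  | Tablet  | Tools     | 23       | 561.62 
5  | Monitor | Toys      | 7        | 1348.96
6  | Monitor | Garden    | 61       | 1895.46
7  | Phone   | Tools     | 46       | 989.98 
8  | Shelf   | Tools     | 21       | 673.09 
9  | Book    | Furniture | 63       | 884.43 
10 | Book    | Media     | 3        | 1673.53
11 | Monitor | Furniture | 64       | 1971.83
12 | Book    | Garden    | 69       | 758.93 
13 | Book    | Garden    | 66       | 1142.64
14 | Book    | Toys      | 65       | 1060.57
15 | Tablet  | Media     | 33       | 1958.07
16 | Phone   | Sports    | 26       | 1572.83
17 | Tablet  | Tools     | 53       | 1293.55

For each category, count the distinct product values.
SELECT category, COUNT(DISTINCT product)
FROM sales
GROUP BY category

Result:
  Furniture: 3 distinct
  Garden: 2 distinct
  Media: 3 distinct
  Sports: 1 distinct
  Tools: 3 distinct
  Toys: 2 distinct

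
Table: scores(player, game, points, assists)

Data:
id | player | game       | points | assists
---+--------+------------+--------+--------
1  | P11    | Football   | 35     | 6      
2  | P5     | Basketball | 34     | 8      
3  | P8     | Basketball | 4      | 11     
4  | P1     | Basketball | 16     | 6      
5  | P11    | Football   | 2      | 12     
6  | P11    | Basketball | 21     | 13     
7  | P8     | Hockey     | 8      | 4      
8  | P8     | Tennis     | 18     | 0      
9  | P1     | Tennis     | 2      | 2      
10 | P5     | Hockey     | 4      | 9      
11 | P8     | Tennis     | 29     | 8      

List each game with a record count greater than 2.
SELECT game, COUNT(*) as cnt
FROM scores
GROUP BY game
HAVING COUNT(*) > 2

Result:
  Basketball: 4
  Tennis: 3

Note: HAVING filters groups after aggregation, WHERE filters rows before.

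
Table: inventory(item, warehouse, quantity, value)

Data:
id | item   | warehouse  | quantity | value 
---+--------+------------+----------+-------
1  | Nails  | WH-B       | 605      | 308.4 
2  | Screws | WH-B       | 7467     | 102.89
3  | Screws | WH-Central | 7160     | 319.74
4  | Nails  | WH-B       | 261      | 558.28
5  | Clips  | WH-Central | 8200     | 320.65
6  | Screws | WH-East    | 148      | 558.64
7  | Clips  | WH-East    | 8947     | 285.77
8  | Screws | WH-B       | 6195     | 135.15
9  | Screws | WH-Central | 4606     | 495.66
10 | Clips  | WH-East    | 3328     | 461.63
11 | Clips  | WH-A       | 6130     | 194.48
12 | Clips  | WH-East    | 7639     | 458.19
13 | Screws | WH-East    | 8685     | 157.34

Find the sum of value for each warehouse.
SELECT warehouse, SUM(value) as result
FROM inventory
GROUP BY warehouse

Result:
  WH-A: 194.48
  WH-B: 1104.72
  WH-Central: 1136.05
  WH-East: 1921.57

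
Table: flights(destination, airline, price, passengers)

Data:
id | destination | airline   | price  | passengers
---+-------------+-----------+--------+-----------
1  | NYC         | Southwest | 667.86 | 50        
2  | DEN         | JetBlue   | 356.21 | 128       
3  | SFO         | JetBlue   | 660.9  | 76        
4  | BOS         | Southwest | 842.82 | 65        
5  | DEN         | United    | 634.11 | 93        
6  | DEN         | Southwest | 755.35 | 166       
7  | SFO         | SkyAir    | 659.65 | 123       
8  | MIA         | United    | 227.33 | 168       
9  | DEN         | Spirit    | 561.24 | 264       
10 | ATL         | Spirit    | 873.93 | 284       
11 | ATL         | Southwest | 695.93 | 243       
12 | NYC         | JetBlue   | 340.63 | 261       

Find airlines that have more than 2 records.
SELECT airline, COUNT(*) as cnt
FROM flights
GROUP BY airline
HAVING COUNT(*) > 2

Result:
  JetBlue: 3
  Southwest: 4

Note: HAVING filters groups after aggregation, WHERE filters rows before.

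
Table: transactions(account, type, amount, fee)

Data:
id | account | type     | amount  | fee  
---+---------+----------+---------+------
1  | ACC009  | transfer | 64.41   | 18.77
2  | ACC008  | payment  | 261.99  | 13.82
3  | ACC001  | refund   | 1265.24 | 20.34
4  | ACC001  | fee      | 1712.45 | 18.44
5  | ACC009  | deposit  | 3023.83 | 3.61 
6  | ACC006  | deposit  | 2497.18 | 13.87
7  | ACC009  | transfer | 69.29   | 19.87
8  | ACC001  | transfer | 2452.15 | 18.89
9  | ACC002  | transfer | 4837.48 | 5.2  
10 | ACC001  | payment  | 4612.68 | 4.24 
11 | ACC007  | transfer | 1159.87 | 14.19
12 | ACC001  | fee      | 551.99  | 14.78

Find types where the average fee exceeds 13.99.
SELECT type, AVG(fee)
FROM transactions
GROUP BY type
HAVING AVG(fee) > 13.99

Result:
  fee: avg=16.61
  refund: avg=20.34
  transfer: avg=15.38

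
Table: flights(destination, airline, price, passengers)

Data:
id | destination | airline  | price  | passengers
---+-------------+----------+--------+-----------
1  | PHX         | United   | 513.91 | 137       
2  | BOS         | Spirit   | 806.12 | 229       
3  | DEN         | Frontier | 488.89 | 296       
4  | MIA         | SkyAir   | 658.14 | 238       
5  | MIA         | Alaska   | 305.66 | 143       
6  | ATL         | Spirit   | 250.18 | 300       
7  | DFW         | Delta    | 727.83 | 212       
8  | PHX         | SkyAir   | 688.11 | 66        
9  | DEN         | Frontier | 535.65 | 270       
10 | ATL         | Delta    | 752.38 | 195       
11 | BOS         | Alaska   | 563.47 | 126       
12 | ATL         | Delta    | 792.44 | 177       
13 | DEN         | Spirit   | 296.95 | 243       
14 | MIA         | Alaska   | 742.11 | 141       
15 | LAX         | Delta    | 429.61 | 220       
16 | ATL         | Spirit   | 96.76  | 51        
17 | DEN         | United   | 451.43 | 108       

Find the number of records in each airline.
SELECT airline, COUNT(*) as count
FROM flights
GROUP BY airline

Result:
  Alaska: 3
  Delta: 4
  Frontier: 2
  SkyAir: 2
  Spirit: 4
  United: 2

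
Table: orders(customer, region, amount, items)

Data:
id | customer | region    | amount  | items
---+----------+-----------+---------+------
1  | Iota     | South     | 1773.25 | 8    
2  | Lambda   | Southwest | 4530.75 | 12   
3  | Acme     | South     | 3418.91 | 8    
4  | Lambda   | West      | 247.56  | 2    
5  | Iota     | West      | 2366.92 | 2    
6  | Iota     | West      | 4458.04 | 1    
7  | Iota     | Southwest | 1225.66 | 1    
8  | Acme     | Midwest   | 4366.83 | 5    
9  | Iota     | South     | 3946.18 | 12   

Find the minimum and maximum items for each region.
SELECT region, MIN(items), MAX(items)
FROM orders
GROUP BY region

Result:
  Midwest: min=5, max=5
  South: min=8, max=12
  Southwest: min=1, max=12
  West: min=1, max=2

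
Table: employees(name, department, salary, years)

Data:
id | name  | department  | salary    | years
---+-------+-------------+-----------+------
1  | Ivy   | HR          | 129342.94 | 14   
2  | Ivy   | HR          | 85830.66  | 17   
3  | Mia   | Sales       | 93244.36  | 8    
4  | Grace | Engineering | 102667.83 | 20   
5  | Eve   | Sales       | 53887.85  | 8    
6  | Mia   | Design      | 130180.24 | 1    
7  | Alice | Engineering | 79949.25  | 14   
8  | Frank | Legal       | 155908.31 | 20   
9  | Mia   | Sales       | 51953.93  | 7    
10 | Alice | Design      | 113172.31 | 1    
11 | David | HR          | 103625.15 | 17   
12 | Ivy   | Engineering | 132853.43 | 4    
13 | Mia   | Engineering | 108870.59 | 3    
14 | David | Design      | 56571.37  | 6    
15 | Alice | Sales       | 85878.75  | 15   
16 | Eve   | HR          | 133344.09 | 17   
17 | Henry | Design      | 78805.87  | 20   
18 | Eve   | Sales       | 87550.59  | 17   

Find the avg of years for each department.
SELECT department, AVG(years) as result
FROM employees
GROUP BY department

Result:
  Design: 7.00
  Engineering: 10.25
  HR: 16.25
  Legal: 20.00
  Sales: 11.00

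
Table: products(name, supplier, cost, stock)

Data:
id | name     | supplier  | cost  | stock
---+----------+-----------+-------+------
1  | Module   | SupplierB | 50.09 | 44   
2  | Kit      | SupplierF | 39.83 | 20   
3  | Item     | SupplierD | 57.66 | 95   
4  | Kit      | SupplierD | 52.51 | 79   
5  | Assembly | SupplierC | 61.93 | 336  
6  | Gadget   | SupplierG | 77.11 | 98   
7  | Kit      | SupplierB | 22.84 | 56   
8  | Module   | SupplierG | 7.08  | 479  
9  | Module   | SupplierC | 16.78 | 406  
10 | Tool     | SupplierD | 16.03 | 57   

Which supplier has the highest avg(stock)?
SELECT supplier, AVG(stock) as val
FROM products
GROUP BY supplier
ORDER BY val DESC
LIMIT 1

Result: SupplierC with avg(stock) = 371.00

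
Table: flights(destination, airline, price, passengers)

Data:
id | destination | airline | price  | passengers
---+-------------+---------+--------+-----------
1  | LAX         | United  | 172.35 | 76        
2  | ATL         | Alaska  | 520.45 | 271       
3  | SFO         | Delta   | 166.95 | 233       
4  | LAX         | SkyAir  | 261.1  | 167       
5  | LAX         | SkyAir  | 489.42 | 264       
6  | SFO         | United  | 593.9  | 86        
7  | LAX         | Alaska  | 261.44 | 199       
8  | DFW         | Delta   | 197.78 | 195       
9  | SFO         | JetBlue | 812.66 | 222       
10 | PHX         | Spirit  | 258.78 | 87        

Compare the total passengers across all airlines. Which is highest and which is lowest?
SELECT airline, SUM(passengers)
FROM flights
GROUP BY airline
ORDER BY SUM(passengers)

All groups:
  Spirit: 87
  United: 162
  JetBlue: 222
  Delta: 428
  SkyAir: 431
  Alaska: 470

Highest: Alaska (470)
Lowest: Spirit (87)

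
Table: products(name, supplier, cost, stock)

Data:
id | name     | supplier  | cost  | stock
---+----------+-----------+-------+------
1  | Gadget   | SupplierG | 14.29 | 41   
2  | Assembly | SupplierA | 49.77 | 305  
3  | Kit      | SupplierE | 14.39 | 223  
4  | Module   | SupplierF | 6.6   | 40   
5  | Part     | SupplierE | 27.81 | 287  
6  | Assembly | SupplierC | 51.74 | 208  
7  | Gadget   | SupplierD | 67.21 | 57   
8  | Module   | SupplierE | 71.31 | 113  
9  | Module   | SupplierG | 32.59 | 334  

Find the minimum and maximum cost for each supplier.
SELECT supplier, MIN(cost), MAX(cost)
FROM products
GROUP BY supplier

Result:
  SupplierA: min=49.77, max=49.77
  SupplierC: min=51.74, max=51.74
  SupplierD: min=67.21, max=67.21
  SupplierE: min=14.39, max=71.31
  SupplierF: min=6.60, max=6.60
  SupplierG: min=14.29, max=32.59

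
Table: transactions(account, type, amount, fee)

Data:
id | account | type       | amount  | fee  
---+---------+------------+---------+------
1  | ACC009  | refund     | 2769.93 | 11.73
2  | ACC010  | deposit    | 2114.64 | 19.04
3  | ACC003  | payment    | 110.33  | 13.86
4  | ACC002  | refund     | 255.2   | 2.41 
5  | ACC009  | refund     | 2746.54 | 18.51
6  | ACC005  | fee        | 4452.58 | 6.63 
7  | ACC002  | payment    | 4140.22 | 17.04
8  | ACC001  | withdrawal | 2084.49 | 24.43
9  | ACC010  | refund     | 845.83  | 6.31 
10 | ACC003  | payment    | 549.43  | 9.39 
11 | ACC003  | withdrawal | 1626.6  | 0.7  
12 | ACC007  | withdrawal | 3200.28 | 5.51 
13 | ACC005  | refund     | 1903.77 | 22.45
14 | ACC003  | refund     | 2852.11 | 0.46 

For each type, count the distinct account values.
SELECT type, COUNT(DISTINCT account)
FROM transactions
GROUP BY type

Result:
  deposit: 1 distinct
  fee: 1 distinct
  payment: 2 distinct
  refund: 5 distinct
  withdrawal: 3 distinct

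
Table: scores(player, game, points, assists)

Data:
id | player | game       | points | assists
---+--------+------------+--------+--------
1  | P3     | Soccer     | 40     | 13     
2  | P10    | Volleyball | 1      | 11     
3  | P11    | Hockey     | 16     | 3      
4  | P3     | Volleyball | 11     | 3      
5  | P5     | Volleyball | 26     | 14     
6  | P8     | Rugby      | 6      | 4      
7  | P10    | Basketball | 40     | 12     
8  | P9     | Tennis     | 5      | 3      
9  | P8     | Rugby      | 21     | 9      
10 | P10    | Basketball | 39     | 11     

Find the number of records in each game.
SELECT game, COUNT(*) as count
FROM scores
GROUP BY game

Result:
  Basketball: 2
  Hockey: 1
  Rugby: 2
  Soccer: 1
  Tennis: 1
  Volleyball: 3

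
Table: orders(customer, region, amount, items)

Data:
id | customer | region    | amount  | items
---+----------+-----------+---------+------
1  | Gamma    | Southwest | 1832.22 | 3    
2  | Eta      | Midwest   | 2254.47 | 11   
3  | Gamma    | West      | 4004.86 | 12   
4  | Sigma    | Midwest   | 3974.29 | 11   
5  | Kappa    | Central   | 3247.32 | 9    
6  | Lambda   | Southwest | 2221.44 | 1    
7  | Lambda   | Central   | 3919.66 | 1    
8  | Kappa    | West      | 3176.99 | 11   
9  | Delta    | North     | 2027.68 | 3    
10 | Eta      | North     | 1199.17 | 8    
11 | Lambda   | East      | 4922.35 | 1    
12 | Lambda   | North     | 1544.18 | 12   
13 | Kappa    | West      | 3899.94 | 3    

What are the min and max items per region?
SELECT region, MIN(items), MAX(items)
FROM orders
GROUP BY region

Result:
  Central: min=1, max=9
  East: min=1, max=1
  Midwest: min=11, max=11
  North: min=3, max=12
  Southwest: min=1, max=3
  West: min=3, max=12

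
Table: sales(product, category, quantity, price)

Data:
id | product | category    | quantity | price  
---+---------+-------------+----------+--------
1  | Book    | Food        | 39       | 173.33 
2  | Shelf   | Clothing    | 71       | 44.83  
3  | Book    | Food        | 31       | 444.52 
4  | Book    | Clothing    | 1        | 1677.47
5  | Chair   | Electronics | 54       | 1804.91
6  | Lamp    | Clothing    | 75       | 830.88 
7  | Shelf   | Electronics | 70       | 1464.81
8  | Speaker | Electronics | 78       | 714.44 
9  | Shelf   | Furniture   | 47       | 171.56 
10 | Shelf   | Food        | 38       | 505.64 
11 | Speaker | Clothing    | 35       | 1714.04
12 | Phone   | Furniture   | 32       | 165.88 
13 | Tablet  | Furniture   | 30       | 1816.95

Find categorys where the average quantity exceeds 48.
SELECT category, AVG(quantity)
FROM sales
GROUP BY category
HAVING AVG(quantity) > 48

Result:
  Electronics: avg=67.33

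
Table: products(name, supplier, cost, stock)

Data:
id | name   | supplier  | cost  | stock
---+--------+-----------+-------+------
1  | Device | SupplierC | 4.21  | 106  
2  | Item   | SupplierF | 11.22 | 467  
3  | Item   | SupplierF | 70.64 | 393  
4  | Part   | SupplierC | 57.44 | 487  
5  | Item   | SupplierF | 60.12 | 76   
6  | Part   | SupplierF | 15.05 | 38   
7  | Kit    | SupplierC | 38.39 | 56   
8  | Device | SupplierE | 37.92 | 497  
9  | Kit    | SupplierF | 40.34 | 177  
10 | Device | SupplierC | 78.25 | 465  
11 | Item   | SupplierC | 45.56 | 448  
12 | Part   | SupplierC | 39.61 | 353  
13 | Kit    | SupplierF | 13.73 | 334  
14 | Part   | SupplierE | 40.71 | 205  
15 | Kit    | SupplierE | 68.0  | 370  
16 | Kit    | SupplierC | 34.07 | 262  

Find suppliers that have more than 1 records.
SELECT supplier, COUNT(*) as cnt
FROM products
GROUP BY supplier
HAVING COUNT(*) > 1

Result:
  SupplierC: 7
  SupplierE: 3
  SupplierF: 6

Note: HAVING filters groups after aggregation, WHERE filters rows before.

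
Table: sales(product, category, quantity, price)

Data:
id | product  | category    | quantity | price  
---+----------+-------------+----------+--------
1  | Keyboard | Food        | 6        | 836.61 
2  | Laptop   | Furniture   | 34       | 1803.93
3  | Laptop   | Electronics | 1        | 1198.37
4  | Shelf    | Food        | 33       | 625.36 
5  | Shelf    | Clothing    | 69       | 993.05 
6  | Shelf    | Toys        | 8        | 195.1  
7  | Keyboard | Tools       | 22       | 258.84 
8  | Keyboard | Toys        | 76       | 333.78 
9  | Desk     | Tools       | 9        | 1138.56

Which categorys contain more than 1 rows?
SELECT category, COUNT(*) as cnt
FROM sales
GROUP BY category
HAVING COUNT(*) > 1

Result:
  Food: 2
  Tools: 2
  Toys: 2

Note: HAVING filters groups after aggregation, WHERE filters rows before.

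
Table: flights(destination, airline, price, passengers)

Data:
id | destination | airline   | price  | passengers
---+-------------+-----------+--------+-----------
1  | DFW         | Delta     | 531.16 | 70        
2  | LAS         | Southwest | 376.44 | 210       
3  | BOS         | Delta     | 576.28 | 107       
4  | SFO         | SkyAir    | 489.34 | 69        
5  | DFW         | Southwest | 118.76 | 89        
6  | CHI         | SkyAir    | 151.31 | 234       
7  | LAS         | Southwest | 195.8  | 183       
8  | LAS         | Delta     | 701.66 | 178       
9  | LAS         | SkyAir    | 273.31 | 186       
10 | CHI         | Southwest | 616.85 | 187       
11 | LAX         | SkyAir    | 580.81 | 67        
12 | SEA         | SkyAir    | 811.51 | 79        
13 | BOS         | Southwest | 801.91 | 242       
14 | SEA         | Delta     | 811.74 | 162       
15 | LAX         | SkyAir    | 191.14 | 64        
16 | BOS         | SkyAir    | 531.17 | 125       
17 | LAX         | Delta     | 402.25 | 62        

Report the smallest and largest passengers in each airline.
SELECT airline, MIN(passengers), MAX(passengers)
FROM flights
GROUP BY airline

Result:
  Delta: min=62, max=178
  SkyAir: min=64, max=234
  Southwest: min=89, max=242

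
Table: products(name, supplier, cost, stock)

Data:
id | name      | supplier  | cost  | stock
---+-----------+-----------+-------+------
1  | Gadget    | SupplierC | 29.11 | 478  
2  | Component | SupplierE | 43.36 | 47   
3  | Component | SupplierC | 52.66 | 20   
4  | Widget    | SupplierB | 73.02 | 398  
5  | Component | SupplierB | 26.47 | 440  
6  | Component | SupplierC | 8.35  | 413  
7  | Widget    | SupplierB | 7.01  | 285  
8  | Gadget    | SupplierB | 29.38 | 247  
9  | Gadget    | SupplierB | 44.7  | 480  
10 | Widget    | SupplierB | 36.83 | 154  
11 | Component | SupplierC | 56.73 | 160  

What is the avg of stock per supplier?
SELECT supplier, AVG(stock) as result
FROM products
GROUP BY supplier

Result:
  SupplierB: 334.00
  SupplierC: 267.75
  SupplierE: 47.00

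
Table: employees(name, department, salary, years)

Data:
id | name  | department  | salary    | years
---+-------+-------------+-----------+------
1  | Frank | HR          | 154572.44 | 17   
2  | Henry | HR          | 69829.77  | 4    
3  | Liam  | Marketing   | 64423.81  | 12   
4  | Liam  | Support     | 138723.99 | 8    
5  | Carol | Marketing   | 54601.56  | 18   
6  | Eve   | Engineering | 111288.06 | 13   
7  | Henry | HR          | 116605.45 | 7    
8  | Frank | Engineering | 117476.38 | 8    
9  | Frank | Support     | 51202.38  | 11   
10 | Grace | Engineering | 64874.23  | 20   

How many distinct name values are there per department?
SELECT department, COUNT(DISTINCT name)
FROM employees
GROUP BY department

Result:
  Engineering: 3 distinct
  HR: 2 distinct
  Marketing: 2 distinct
  Support: 2 distinct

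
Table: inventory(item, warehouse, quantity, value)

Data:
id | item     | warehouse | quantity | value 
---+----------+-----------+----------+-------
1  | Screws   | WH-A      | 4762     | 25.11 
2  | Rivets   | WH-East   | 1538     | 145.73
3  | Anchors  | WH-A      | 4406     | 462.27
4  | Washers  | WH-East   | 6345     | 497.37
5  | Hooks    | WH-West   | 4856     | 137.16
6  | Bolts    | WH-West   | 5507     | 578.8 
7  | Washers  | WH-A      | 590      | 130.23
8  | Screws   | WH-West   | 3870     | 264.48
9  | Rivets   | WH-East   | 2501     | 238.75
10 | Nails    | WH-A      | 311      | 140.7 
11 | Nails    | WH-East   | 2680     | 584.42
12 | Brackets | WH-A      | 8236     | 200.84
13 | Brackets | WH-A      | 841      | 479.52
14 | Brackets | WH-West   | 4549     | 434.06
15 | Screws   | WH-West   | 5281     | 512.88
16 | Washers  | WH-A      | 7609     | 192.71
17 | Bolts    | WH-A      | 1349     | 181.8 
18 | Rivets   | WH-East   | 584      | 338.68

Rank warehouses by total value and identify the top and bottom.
SELECT warehouse, SUM(value)
FROM inventory
GROUP BY warehouse
ORDER BY SUM(value)

All groups:
  WH-East: 1804.95
  WH-A: 1813.18
  WH-West: 1927.38

Highest: WH-West (1927.38)
Lowest: WH-East (1804.95)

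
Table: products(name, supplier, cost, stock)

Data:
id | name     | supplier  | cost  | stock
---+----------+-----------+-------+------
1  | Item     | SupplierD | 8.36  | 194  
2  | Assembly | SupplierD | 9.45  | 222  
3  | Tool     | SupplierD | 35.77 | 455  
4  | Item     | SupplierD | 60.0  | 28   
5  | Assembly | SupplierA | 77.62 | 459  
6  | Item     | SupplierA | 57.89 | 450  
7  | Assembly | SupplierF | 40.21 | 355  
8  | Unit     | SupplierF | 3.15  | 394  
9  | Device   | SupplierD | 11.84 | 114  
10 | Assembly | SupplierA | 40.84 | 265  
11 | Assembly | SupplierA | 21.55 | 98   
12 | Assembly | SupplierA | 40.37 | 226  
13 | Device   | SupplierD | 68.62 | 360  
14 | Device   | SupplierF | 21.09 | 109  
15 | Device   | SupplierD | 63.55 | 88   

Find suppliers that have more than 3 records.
SELECT supplier, COUNT(*) as cnt
FROM products
GROUP BY supplier
HAVING COUNT(*) > 3

Result:
  SupplierA: 5
  SupplierD: 7

Note: HAVING filters groups after aggregation, WHERE filters rows before.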